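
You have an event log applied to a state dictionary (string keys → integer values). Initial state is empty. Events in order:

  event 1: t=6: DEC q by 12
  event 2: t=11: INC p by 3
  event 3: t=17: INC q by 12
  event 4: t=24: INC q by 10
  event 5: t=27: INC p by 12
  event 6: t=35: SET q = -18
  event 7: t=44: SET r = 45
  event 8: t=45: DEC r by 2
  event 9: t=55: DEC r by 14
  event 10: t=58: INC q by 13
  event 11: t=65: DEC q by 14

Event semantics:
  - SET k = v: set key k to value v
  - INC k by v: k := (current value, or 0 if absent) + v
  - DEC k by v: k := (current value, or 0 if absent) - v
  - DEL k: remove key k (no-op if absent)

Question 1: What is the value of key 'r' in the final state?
Track key 'r' through all 11 events:
  event 1 (t=6: DEC q by 12): r unchanged
  event 2 (t=11: INC p by 3): r unchanged
  event 3 (t=17: INC q by 12): r unchanged
  event 4 (t=24: INC q by 10): r unchanged
  event 5 (t=27: INC p by 12): r unchanged
  event 6 (t=35: SET q = -18): r unchanged
  event 7 (t=44: SET r = 45): r (absent) -> 45
  event 8 (t=45: DEC r by 2): r 45 -> 43
  event 9 (t=55: DEC r by 14): r 43 -> 29
  event 10 (t=58: INC q by 13): r unchanged
  event 11 (t=65: DEC q by 14): r unchanged
Final: r = 29

Answer: 29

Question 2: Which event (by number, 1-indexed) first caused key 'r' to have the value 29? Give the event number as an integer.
Answer: 9

Derivation:
Looking for first event where r becomes 29:
  event 7: r = 45
  event 8: r = 43
  event 9: r 43 -> 29  <-- first match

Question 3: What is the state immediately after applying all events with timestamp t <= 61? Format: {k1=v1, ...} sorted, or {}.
Answer: {p=15, q=-5, r=29}

Derivation:
Apply events with t <= 61 (10 events):
  after event 1 (t=6: DEC q by 12): {q=-12}
  after event 2 (t=11: INC p by 3): {p=3, q=-12}
  after event 3 (t=17: INC q by 12): {p=3, q=0}
  after event 4 (t=24: INC q by 10): {p=3, q=10}
  after event 5 (t=27: INC p by 12): {p=15, q=10}
  after event 6 (t=35: SET q = -18): {p=15, q=-18}
  after event 7 (t=44: SET r = 45): {p=15, q=-18, r=45}
  after event 8 (t=45: DEC r by 2): {p=15, q=-18, r=43}
  after event 9 (t=55: DEC r by 14): {p=15, q=-18, r=29}
  after event 10 (t=58: INC q by 13): {p=15, q=-5, r=29}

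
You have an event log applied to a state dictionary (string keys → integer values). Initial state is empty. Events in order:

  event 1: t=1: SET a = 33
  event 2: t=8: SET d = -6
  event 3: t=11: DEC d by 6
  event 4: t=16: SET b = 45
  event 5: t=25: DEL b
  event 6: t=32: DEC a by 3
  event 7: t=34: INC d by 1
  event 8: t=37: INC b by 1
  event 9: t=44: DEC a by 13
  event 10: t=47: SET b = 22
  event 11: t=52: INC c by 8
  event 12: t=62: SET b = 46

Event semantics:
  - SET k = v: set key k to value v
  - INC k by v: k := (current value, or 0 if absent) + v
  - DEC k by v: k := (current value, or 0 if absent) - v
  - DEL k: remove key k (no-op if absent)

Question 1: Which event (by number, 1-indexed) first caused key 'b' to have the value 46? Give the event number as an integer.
Answer: 12

Derivation:
Looking for first event where b becomes 46:
  event 4: b = 45
  event 5: b = (absent)
  event 8: b = 1
  event 9: b = 1
  event 10: b = 22
  event 11: b = 22
  event 12: b 22 -> 46  <-- first match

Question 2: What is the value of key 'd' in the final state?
Track key 'd' through all 12 events:
  event 1 (t=1: SET a = 33): d unchanged
  event 2 (t=8: SET d = -6): d (absent) -> -6
  event 3 (t=11: DEC d by 6): d -6 -> -12
  event 4 (t=16: SET b = 45): d unchanged
  event 5 (t=25: DEL b): d unchanged
  event 6 (t=32: DEC a by 3): d unchanged
  event 7 (t=34: INC d by 1): d -12 -> -11
  event 8 (t=37: INC b by 1): d unchanged
  event 9 (t=44: DEC a by 13): d unchanged
  event 10 (t=47: SET b = 22): d unchanged
  event 11 (t=52: INC c by 8): d unchanged
  event 12 (t=62: SET b = 46): d unchanged
Final: d = -11

Answer: -11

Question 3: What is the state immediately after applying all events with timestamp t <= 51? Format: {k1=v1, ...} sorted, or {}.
Apply events with t <= 51 (10 events):
  after event 1 (t=1: SET a = 33): {a=33}
  after event 2 (t=8: SET d = -6): {a=33, d=-6}
  after event 3 (t=11: DEC d by 6): {a=33, d=-12}
  after event 4 (t=16: SET b = 45): {a=33, b=45, d=-12}
  after event 5 (t=25: DEL b): {a=33, d=-12}
  after event 6 (t=32: DEC a by 3): {a=30, d=-12}
  after event 7 (t=34: INC d by 1): {a=30, d=-11}
  after event 8 (t=37: INC b by 1): {a=30, b=1, d=-11}
  after event 9 (t=44: DEC a by 13): {a=17, b=1, d=-11}
  after event 10 (t=47: SET b = 22): {a=17, b=22, d=-11}

Answer: {a=17, b=22, d=-11}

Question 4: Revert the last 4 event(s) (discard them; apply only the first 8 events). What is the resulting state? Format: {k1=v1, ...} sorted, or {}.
Answer: {a=30, b=1, d=-11}

Derivation:
Keep first 8 events (discard last 4):
  after event 1 (t=1: SET a = 33): {a=33}
  after event 2 (t=8: SET d = -6): {a=33, d=-6}
  after event 3 (t=11: DEC d by 6): {a=33, d=-12}
  after event 4 (t=16: SET b = 45): {a=33, b=45, d=-12}
  after event 5 (t=25: DEL b): {a=33, d=-12}
  after event 6 (t=32: DEC a by 3): {a=30, d=-12}
  after event 7 (t=34: INC d by 1): {a=30, d=-11}
  after event 8 (t=37: INC b by 1): {a=30, b=1, d=-11}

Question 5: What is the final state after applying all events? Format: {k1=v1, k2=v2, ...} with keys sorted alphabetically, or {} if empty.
Answer: {a=17, b=46, c=8, d=-11}

Derivation:
  after event 1 (t=1: SET a = 33): {a=33}
  after event 2 (t=8: SET d = -6): {a=33, d=-6}
  after event 3 (t=11: DEC d by 6): {a=33, d=-12}
  after event 4 (t=16: SET b = 45): {a=33, b=45, d=-12}
  after event 5 (t=25: DEL b): {a=33, d=-12}
  after event 6 (t=32: DEC a by 3): {a=30, d=-12}
  after event 7 (t=34: INC d by 1): {a=30, d=-11}
  after event 8 (t=37: INC b by 1): {a=30, b=1, d=-11}
  after event 9 (t=44: DEC a by 13): {a=17, b=1, d=-11}
  after event 10 (t=47: SET b = 22): {a=17, b=22, d=-11}
  after event 11 (t=52: INC c by 8): {a=17, b=22, c=8, d=-11}
  after event 12 (t=62: SET b = 46): {a=17, b=46, c=8, d=-11}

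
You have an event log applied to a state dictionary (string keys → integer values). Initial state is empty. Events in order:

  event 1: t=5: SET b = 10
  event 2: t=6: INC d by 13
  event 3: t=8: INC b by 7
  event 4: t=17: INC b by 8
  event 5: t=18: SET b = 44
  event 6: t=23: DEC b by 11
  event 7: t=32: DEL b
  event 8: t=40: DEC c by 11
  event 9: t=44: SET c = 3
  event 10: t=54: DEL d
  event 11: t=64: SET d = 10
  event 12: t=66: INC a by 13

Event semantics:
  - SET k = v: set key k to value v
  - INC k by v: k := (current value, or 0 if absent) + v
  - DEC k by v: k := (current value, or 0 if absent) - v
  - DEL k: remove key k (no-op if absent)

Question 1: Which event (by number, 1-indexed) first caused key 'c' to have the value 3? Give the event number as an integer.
Answer: 9

Derivation:
Looking for first event where c becomes 3:
  event 8: c = -11
  event 9: c -11 -> 3  <-- first match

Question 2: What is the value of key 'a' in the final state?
Answer: 13

Derivation:
Track key 'a' through all 12 events:
  event 1 (t=5: SET b = 10): a unchanged
  event 2 (t=6: INC d by 13): a unchanged
  event 3 (t=8: INC b by 7): a unchanged
  event 4 (t=17: INC b by 8): a unchanged
  event 5 (t=18: SET b = 44): a unchanged
  event 6 (t=23: DEC b by 11): a unchanged
  event 7 (t=32: DEL b): a unchanged
  event 8 (t=40: DEC c by 11): a unchanged
  event 9 (t=44: SET c = 3): a unchanged
  event 10 (t=54: DEL d): a unchanged
  event 11 (t=64: SET d = 10): a unchanged
  event 12 (t=66: INC a by 13): a (absent) -> 13
Final: a = 13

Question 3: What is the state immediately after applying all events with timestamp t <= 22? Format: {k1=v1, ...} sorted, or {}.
Apply events with t <= 22 (5 events):
  after event 1 (t=5: SET b = 10): {b=10}
  after event 2 (t=6: INC d by 13): {b=10, d=13}
  after event 3 (t=8: INC b by 7): {b=17, d=13}
  after event 4 (t=17: INC b by 8): {b=25, d=13}
  after event 5 (t=18: SET b = 44): {b=44, d=13}

Answer: {b=44, d=13}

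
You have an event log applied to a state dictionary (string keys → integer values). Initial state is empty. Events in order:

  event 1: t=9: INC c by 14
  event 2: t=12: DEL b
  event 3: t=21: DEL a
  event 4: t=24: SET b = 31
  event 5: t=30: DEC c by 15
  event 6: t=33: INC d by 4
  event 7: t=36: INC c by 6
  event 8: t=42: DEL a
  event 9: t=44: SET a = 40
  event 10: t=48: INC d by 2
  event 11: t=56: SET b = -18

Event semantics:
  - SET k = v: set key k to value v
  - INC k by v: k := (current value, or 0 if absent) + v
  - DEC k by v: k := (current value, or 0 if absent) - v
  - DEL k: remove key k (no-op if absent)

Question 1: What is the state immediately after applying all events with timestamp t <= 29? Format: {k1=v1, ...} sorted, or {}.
Answer: {b=31, c=14}

Derivation:
Apply events with t <= 29 (4 events):
  after event 1 (t=9: INC c by 14): {c=14}
  after event 2 (t=12: DEL b): {c=14}
  after event 3 (t=21: DEL a): {c=14}
  after event 4 (t=24: SET b = 31): {b=31, c=14}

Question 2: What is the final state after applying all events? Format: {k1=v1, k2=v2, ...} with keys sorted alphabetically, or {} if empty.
Answer: {a=40, b=-18, c=5, d=6}

Derivation:
  after event 1 (t=9: INC c by 14): {c=14}
  after event 2 (t=12: DEL b): {c=14}
  after event 3 (t=21: DEL a): {c=14}
  after event 4 (t=24: SET b = 31): {b=31, c=14}
  after event 5 (t=30: DEC c by 15): {b=31, c=-1}
  after event 6 (t=33: INC d by 4): {b=31, c=-1, d=4}
  after event 7 (t=36: INC c by 6): {b=31, c=5, d=4}
  after event 8 (t=42: DEL a): {b=31, c=5, d=4}
  after event 9 (t=44: SET a = 40): {a=40, b=31, c=5, d=4}
  after event 10 (t=48: INC d by 2): {a=40, b=31, c=5, d=6}
  after event 11 (t=56: SET b = -18): {a=40, b=-18, c=5, d=6}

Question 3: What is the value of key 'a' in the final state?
Track key 'a' through all 11 events:
  event 1 (t=9: INC c by 14): a unchanged
  event 2 (t=12: DEL b): a unchanged
  event 3 (t=21: DEL a): a (absent) -> (absent)
  event 4 (t=24: SET b = 31): a unchanged
  event 5 (t=30: DEC c by 15): a unchanged
  event 6 (t=33: INC d by 4): a unchanged
  event 7 (t=36: INC c by 6): a unchanged
  event 8 (t=42: DEL a): a (absent) -> (absent)
  event 9 (t=44: SET a = 40): a (absent) -> 40
  event 10 (t=48: INC d by 2): a unchanged
  event 11 (t=56: SET b = -18): a unchanged
Final: a = 40

Answer: 40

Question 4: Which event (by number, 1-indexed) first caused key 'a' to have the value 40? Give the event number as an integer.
Answer: 9

Derivation:
Looking for first event where a becomes 40:
  event 9: a (absent) -> 40  <-- first match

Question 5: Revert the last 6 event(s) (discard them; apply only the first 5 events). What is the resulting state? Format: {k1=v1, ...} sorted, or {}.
Keep first 5 events (discard last 6):
  after event 1 (t=9: INC c by 14): {c=14}
  after event 2 (t=12: DEL b): {c=14}
  after event 3 (t=21: DEL a): {c=14}
  after event 4 (t=24: SET b = 31): {b=31, c=14}
  after event 5 (t=30: DEC c by 15): {b=31, c=-1}

Answer: {b=31, c=-1}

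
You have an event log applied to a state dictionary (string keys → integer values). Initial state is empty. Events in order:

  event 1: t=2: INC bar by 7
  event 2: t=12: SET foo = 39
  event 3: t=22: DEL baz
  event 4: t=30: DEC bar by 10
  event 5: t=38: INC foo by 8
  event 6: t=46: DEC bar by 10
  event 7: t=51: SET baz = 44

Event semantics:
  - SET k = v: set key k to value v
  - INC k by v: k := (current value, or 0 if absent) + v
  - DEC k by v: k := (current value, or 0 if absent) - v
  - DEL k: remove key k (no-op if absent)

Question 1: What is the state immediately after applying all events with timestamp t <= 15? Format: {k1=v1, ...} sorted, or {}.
Answer: {bar=7, foo=39}

Derivation:
Apply events with t <= 15 (2 events):
  after event 1 (t=2: INC bar by 7): {bar=7}
  after event 2 (t=12: SET foo = 39): {bar=7, foo=39}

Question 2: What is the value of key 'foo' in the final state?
Track key 'foo' through all 7 events:
  event 1 (t=2: INC bar by 7): foo unchanged
  event 2 (t=12: SET foo = 39): foo (absent) -> 39
  event 3 (t=22: DEL baz): foo unchanged
  event 4 (t=30: DEC bar by 10): foo unchanged
  event 5 (t=38: INC foo by 8): foo 39 -> 47
  event 6 (t=46: DEC bar by 10): foo unchanged
  event 7 (t=51: SET baz = 44): foo unchanged
Final: foo = 47

Answer: 47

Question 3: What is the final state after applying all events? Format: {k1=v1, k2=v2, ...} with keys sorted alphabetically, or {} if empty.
Answer: {bar=-13, baz=44, foo=47}

Derivation:
  after event 1 (t=2: INC bar by 7): {bar=7}
  after event 2 (t=12: SET foo = 39): {bar=7, foo=39}
  after event 3 (t=22: DEL baz): {bar=7, foo=39}
  after event 4 (t=30: DEC bar by 10): {bar=-3, foo=39}
  after event 5 (t=38: INC foo by 8): {bar=-3, foo=47}
  after event 6 (t=46: DEC bar by 10): {bar=-13, foo=47}
  after event 7 (t=51: SET baz = 44): {bar=-13, baz=44, foo=47}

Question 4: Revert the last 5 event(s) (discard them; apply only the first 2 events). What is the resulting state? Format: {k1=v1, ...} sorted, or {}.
Keep first 2 events (discard last 5):
  after event 1 (t=2: INC bar by 7): {bar=7}
  after event 2 (t=12: SET foo = 39): {bar=7, foo=39}

Answer: {bar=7, foo=39}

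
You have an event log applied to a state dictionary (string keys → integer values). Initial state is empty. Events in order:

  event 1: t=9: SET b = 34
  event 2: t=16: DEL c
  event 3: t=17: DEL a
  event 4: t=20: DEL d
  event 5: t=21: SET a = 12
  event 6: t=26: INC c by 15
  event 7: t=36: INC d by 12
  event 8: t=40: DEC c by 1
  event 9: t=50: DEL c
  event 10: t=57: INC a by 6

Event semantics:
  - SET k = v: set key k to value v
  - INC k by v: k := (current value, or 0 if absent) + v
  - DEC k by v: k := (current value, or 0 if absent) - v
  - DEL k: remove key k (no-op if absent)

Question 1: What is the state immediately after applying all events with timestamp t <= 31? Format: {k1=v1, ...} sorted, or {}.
Apply events with t <= 31 (6 events):
  after event 1 (t=9: SET b = 34): {b=34}
  after event 2 (t=16: DEL c): {b=34}
  after event 3 (t=17: DEL a): {b=34}
  after event 4 (t=20: DEL d): {b=34}
  after event 5 (t=21: SET a = 12): {a=12, b=34}
  after event 6 (t=26: INC c by 15): {a=12, b=34, c=15}

Answer: {a=12, b=34, c=15}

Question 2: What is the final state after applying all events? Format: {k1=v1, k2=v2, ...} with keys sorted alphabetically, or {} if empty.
  after event 1 (t=9: SET b = 34): {b=34}
  after event 2 (t=16: DEL c): {b=34}
  after event 3 (t=17: DEL a): {b=34}
  after event 4 (t=20: DEL d): {b=34}
  after event 5 (t=21: SET a = 12): {a=12, b=34}
  after event 6 (t=26: INC c by 15): {a=12, b=34, c=15}
  after event 7 (t=36: INC d by 12): {a=12, b=34, c=15, d=12}
  after event 8 (t=40: DEC c by 1): {a=12, b=34, c=14, d=12}
  after event 9 (t=50: DEL c): {a=12, b=34, d=12}
  after event 10 (t=57: INC a by 6): {a=18, b=34, d=12}

Answer: {a=18, b=34, d=12}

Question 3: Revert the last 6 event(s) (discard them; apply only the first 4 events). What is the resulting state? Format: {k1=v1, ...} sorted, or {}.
Keep first 4 events (discard last 6):
  after event 1 (t=9: SET b = 34): {b=34}
  after event 2 (t=16: DEL c): {b=34}
  after event 3 (t=17: DEL a): {b=34}
  after event 4 (t=20: DEL d): {b=34}

Answer: {b=34}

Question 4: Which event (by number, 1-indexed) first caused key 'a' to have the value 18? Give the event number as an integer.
Looking for first event where a becomes 18:
  event 5: a = 12
  event 6: a = 12
  event 7: a = 12
  event 8: a = 12
  event 9: a = 12
  event 10: a 12 -> 18  <-- first match

Answer: 10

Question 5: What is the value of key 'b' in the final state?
Track key 'b' through all 10 events:
  event 1 (t=9: SET b = 34): b (absent) -> 34
  event 2 (t=16: DEL c): b unchanged
  event 3 (t=17: DEL a): b unchanged
  event 4 (t=20: DEL d): b unchanged
  event 5 (t=21: SET a = 12): b unchanged
  event 6 (t=26: INC c by 15): b unchanged
  event 7 (t=36: INC d by 12): b unchanged
  event 8 (t=40: DEC c by 1): b unchanged
  event 9 (t=50: DEL c): b unchanged
  event 10 (t=57: INC a by 6): b unchanged
Final: b = 34

Answer: 34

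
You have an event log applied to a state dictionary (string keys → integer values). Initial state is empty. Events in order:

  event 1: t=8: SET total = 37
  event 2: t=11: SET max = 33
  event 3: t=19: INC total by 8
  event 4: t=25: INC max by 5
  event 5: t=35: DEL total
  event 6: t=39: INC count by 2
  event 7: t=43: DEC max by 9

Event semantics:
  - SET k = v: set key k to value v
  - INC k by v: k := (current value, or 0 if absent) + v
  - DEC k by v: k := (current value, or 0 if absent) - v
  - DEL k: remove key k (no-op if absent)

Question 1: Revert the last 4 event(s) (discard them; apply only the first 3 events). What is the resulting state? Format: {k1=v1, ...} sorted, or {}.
Keep first 3 events (discard last 4):
  after event 1 (t=8: SET total = 37): {total=37}
  after event 2 (t=11: SET max = 33): {max=33, total=37}
  after event 3 (t=19: INC total by 8): {max=33, total=45}

Answer: {max=33, total=45}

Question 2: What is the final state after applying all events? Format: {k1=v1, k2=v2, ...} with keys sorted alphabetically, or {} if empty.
  after event 1 (t=8: SET total = 37): {total=37}
  after event 2 (t=11: SET max = 33): {max=33, total=37}
  after event 3 (t=19: INC total by 8): {max=33, total=45}
  after event 4 (t=25: INC max by 5): {max=38, total=45}
  after event 5 (t=35: DEL total): {max=38}
  after event 6 (t=39: INC count by 2): {count=2, max=38}
  after event 7 (t=43: DEC max by 9): {count=2, max=29}

Answer: {count=2, max=29}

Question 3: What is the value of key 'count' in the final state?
Track key 'count' through all 7 events:
  event 1 (t=8: SET total = 37): count unchanged
  event 2 (t=11: SET max = 33): count unchanged
  event 3 (t=19: INC total by 8): count unchanged
  event 4 (t=25: INC max by 5): count unchanged
  event 5 (t=35: DEL total): count unchanged
  event 6 (t=39: INC count by 2): count (absent) -> 2
  event 7 (t=43: DEC max by 9): count unchanged
Final: count = 2

Answer: 2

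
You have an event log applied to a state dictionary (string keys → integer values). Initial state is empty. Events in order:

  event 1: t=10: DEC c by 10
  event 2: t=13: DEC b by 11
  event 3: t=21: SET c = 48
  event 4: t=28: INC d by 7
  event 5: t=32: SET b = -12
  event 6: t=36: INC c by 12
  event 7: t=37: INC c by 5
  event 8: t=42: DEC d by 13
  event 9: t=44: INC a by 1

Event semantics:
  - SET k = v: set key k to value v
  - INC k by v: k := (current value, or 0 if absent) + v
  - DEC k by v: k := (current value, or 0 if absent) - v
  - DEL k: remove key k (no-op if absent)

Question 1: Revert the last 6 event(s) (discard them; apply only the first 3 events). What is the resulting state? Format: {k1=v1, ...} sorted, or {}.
Answer: {b=-11, c=48}

Derivation:
Keep first 3 events (discard last 6):
  after event 1 (t=10: DEC c by 10): {c=-10}
  after event 2 (t=13: DEC b by 11): {b=-11, c=-10}
  after event 3 (t=21: SET c = 48): {b=-11, c=48}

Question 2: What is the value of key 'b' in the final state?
Answer: -12

Derivation:
Track key 'b' through all 9 events:
  event 1 (t=10: DEC c by 10): b unchanged
  event 2 (t=13: DEC b by 11): b (absent) -> -11
  event 3 (t=21: SET c = 48): b unchanged
  event 4 (t=28: INC d by 7): b unchanged
  event 5 (t=32: SET b = -12): b -11 -> -12
  event 6 (t=36: INC c by 12): b unchanged
  event 7 (t=37: INC c by 5): b unchanged
  event 8 (t=42: DEC d by 13): b unchanged
  event 9 (t=44: INC a by 1): b unchanged
Final: b = -12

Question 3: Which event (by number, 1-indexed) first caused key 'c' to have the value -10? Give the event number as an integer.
Answer: 1

Derivation:
Looking for first event where c becomes -10:
  event 1: c (absent) -> -10  <-- first match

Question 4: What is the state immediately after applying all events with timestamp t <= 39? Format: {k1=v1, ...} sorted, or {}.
Answer: {b=-12, c=65, d=7}

Derivation:
Apply events with t <= 39 (7 events):
  after event 1 (t=10: DEC c by 10): {c=-10}
  after event 2 (t=13: DEC b by 11): {b=-11, c=-10}
  after event 3 (t=21: SET c = 48): {b=-11, c=48}
  after event 4 (t=28: INC d by 7): {b=-11, c=48, d=7}
  after event 5 (t=32: SET b = -12): {b=-12, c=48, d=7}
  after event 6 (t=36: INC c by 12): {b=-12, c=60, d=7}
  after event 7 (t=37: INC c by 5): {b=-12, c=65, d=7}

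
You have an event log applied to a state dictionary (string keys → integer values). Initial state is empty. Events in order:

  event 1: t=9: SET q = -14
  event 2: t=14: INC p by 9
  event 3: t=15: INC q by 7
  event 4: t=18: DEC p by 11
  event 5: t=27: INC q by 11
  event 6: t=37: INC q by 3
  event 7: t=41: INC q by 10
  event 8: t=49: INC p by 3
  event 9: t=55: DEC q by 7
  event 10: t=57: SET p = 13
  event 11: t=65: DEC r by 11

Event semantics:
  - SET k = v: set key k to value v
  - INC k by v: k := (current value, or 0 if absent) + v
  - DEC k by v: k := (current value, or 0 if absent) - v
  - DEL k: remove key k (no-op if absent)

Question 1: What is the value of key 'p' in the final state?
Answer: 13

Derivation:
Track key 'p' through all 11 events:
  event 1 (t=9: SET q = -14): p unchanged
  event 2 (t=14: INC p by 9): p (absent) -> 9
  event 3 (t=15: INC q by 7): p unchanged
  event 4 (t=18: DEC p by 11): p 9 -> -2
  event 5 (t=27: INC q by 11): p unchanged
  event 6 (t=37: INC q by 3): p unchanged
  event 7 (t=41: INC q by 10): p unchanged
  event 8 (t=49: INC p by 3): p -2 -> 1
  event 9 (t=55: DEC q by 7): p unchanged
  event 10 (t=57: SET p = 13): p 1 -> 13
  event 11 (t=65: DEC r by 11): p unchanged
Final: p = 13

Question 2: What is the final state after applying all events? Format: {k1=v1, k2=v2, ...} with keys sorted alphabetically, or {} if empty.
  after event 1 (t=9: SET q = -14): {q=-14}
  after event 2 (t=14: INC p by 9): {p=9, q=-14}
  after event 3 (t=15: INC q by 7): {p=9, q=-7}
  after event 4 (t=18: DEC p by 11): {p=-2, q=-7}
  after event 5 (t=27: INC q by 11): {p=-2, q=4}
  after event 6 (t=37: INC q by 3): {p=-2, q=7}
  after event 7 (t=41: INC q by 10): {p=-2, q=17}
  after event 8 (t=49: INC p by 3): {p=1, q=17}
  after event 9 (t=55: DEC q by 7): {p=1, q=10}
  after event 10 (t=57: SET p = 13): {p=13, q=10}
  after event 11 (t=65: DEC r by 11): {p=13, q=10, r=-11}

Answer: {p=13, q=10, r=-11}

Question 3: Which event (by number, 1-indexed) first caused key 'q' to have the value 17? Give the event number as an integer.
Answer: 7

Derivation:
Looking for first event where q becomes 17:
  event 1: q = -14
  event 2: q = -14
  event 3: q = -7
  event 4: q = -7
  event 5: q = 4
  event 6: q = 7
  event 7: q 7 -> 17  <-- first match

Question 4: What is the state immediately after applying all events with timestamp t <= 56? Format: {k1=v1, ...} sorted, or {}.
Answer: {p=1, q=10}

Derivation:
Apply events with t <= 56 (9 events):
  after event 1 (t=9: SET q = -14): {q=-14}
  after event 2 (t=14: INC p by 9): {p=9, q=-14}
  after event 3 (t=15: INC q by 7): {p=9, q=-7}
  after event 4 (t=18: DEC p by 11): {p=-2, q=-7}
  after event 5 (t=27: INC q by 11): {p=-2, q=4}
  after event 6 (t=37: INC q by 3): {p=-2, q=7}
  after event 7 (t=41: INC q by 10): {p=-2, q=17}
  after event 8 (t=49: INC p by 3): {p=1, q=17}
  after event 9 (t=55: DEC q by 7): {p=1, q=10}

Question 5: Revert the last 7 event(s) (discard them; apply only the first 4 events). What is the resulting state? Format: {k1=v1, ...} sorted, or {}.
Answer: {p=-2, q=-7}

Derivation:
Keep first 4 events (discard last 7):
  after event 1 (t=9: SET q = -14): {q=-14}
  after event 2 (t=14: INC p by 9): {p=9, q=-14}
  after event 3 (t=15: INC q by 7): {p=9, q=-7}
  after event 4 (t=18: DEC p by 11): {p=-2, q=-7}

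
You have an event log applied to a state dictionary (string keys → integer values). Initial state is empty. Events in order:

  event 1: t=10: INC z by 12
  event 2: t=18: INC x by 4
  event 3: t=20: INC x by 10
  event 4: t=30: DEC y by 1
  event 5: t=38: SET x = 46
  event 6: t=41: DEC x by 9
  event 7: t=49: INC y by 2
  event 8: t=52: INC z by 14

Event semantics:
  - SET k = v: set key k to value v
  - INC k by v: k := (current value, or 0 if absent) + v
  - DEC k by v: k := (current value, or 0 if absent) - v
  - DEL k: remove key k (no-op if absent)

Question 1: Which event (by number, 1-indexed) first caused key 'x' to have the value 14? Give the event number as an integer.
Looking for first event where x becomes 14:
  event 2: x = 4
  event 3: x 4 -> 14  <-- first match

Answer: 3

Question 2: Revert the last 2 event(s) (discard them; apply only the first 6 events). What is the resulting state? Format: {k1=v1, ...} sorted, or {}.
Keep first 6 events (discard last 2):
  after event 1 (t=10: INC z by 12): {z=12}
  after event 2 (t=18: INC x by 4): {x=4, z=12}
  after event 3 (t=20: INC x by 10): {x=14, z=12}
  after event 4 (t=30: DEC y by 1): {x=14, y=-1, z=12}
  after event 5 (t=38: SET x = 46): {x=46, y=-1, z=12}
  after event 6 (t=41: DEC x by 9): {x=37, y=-1, z=12}

Answer: {x=37, y=-1, z=12}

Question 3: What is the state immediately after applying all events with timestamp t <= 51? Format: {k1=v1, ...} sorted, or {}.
Answer: {x=37, y=1, z=12}

Derivation:
Apply events with t <= 51 (7 events):
  after event 1 (t=10: INC z by 12): {z=12}
  after event 2 (t=18: INC x by 4): {x=4, z=12}
  after event 3 (t=20: INC x by 10): {x=14, z=12}
  after event 4 (t=30: DEC y by 1): {x=14, y=-1, z=12}
  after event 5 (t=38: SET x = 46): {x=46, y=-1, z=12}
  after event 6 (t=41: DEC x by 9): {x=37, y=-1, z=12}
  after event 7 (t=49: INC y by 2): {x=37, y=1, z=12}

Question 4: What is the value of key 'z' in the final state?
Track key 'z' through all 8 events:
  event 1 (t=10: INC z by 12): z (absent) -> 12
  event 2 (t=18: INC x by 4): z unchanged
  event 3 (t=20: INC x by 10): z unchanged
  event 4 (t=30: DEC y by 1): z unchanged
  event 5 (t=38: SET x = 46): z unchanged
  event 6 (t=41: DEC x by 9): z unchanged
  event 7 (t=49: INC y by 2): z unchanged
  event 8 (t=52: INC z by 14): z 12 -> 26
Final: z = 26

Answer: 26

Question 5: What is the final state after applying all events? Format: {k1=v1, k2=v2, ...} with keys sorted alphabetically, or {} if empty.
  after event 1 (t=10: INC z by 12): {z=12}
  after event 2 (t=18: INC x by 4): {x=4, z=12}
  after event 3 (t=20: INC x by 10): {x=14, z=12}
  after event 4 (t=30: DEC y by 1): {x=14, y=-1, z=12}
  after event 5 (t=38: SET x = 46): {x=46, y=-1, z=12}
  after event 6 (t=41: DEC x by 9): {x=37, y=-1, z=12}
  after event 7 (t=49: INC y by 2): {x=37, y=1, z=12}
  after event 8 (t=52: INC z by 14): {x=37, y=1, z=26}

Answer: {x=37, y=1, z=26}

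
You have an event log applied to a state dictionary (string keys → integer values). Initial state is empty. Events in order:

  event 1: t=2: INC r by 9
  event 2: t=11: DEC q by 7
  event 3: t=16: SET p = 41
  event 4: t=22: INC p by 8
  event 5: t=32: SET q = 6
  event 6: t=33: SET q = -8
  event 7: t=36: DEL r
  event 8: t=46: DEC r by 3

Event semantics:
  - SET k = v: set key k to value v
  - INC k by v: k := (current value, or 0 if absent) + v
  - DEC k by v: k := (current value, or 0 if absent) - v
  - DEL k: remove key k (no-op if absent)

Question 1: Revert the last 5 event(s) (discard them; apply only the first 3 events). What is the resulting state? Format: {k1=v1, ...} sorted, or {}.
Answer: {p=41, q=-7, r=9}

Derivation:
Keep first 3 events (discard last 5):
  after event 1 (t=2: INC r by 9): {r=9}
  after event 2 (t=11: DEC q by 7): {q=-7, r=9}
  after event 3 (t=16: SET p = 41): {p=41, q=-7, r=9}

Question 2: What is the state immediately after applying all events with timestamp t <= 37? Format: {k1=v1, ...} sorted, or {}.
Answer: {p=49, q=-8}

Derivation:
Apply events with t <= 37 (7 events):
  after event 1 (t=2: INC r by 9): {r=9}
  after event 2 (t=11: DEC q by 7): {q=-7, r=9}
  after event 3 (t=16: SET p = 41): {p=41, q=-7, r=9}
  after event 4 (t=22: INC p by 8): {p=49, q=-7, r=9}
  after event 5 (t=32: SET q = 6): {p=49, q=6, r=9}
  after event 6 (t=33: SET q = -8): {p=49, q=-8, r=9}
  after event 7 (t=36: DEL r): {p=49, q=-8}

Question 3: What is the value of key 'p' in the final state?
Answer: 49

Derivation:
Track key 'p' through all 8 events:
  event 1 (t=2: INC r by 9): p unchanged
  event 2 (t=11: DEC q by 7): p unchanged
  event 3 (t=16: SET p = 41): p (absent) -> 41
  event 4 (t=22: INC p by 8): p 41 -> 49
  event 5 (t=32: SET q = 6): p unchanged
  event 6 (t=33: SET q = -8): p unchanged
  event 7 (t=36: DEL r): p unchanged
  event 8 (t=46: DEC r by 3): p unchanged
Final: p = 49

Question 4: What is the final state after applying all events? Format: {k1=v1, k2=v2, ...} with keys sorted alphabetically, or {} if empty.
  after event 1 (t=2: INC r by 9): {r=9}
  after event 2 (t=11: DEC q by 7): {q=-7, r=9}
  after event 3 (t=16: SET p = 41): {p=41, q=-7, r=9}
  after event 4 (t=22: INC p by 8): {p=49, q=-7, r=9}
  after event 5 (t=32: SET q = 6): {p=49, q=6, r=9}
  after event 6 (t=33: SET q = -8): {p=49, q=-8, r=9}
  after event 7 (t=36: DEL r): {p=49, q=-8}
  after event 8 (t=46: DEC r by 3): {p=49, q=-8, r=-3}

Answer: {p=49, q=-8, r=-3}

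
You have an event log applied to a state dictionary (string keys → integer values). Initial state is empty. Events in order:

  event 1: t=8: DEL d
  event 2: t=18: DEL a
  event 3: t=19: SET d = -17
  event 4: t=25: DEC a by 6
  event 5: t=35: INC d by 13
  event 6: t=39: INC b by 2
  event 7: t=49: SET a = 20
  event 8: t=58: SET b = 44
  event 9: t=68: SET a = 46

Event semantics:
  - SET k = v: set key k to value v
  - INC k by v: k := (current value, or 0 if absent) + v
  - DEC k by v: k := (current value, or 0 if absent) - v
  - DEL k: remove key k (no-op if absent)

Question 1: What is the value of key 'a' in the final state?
Track key 'a' through all 9 events:
  event 1 (t=8: DEL d): a unchanged
  event 2 (t=18: DEL a): a (absent) -> (absent)
  event 3 (t=19: SET d = -17): a unchanged
  event 4 (t=25: DEC a by 6): a (absent) -> -6
  event 5 (t=35: INC d by 13): a unchanged
  event 6 (t=39: INC b by 2): a unchanged
  event 7 (t=49: SET a = 20): a -6 -> 20
  event 8 (t=58: SET b = 44): a unchanged
  event 9 (t=68: SET a = 46): a 20 -> 46
Final: a = 46

Answer: 46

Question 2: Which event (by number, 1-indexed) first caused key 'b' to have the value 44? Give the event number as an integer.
Looking for first event where b becomes 44:
  event 6: b = 2
  event 7: b = 2
  event 8: b 2 -> 44  <-- first match

Answer: 8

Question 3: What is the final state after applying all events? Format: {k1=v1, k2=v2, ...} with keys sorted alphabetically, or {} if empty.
Answer: {a=46, b=44, d=-4}

Derivation:
  after event 1 (t=8: DEL d): {}
  after event 2 (t=18: DEL a): {}
  after event 3 (t=19: SET d = -17): {d=-17}
  after event 4 (t=25: DEC a by 6): {a=-6, d=-17}
  after event 5 (t=35: INC d by 13): {a=-6, d=-4}
  after event 6 (t=39: INC b by 2): {a=-6, b=2, d=-4}
  after event 7 (t=49: SET a = 20): {a=20, b=2, d=-4}
  after event 8 (t=58: SET b = 44): {a=20, b=44, d=-4}
  after event 9 (t=68: SET a = 46): {a=46, b=44, d=-4}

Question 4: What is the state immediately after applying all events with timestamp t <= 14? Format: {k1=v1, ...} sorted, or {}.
Apply events with t <= 14 (1 events):
  after event 1 (t=8: DEL d): {}

Answer: {}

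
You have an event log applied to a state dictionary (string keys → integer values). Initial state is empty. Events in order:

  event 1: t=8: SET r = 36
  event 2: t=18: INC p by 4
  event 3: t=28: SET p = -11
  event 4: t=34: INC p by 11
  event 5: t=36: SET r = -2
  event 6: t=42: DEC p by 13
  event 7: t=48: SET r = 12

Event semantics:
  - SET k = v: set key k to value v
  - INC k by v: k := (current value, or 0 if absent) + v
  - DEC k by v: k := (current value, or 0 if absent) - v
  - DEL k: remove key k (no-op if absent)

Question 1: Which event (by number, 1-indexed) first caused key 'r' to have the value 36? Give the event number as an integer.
Answer: 1

Derivation:
Looking for first event where r becomes 36:
  event 1: r (absent) -> 36  <-- first match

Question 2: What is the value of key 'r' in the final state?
Answer: 12

Derivation:
Track key 'r' through all 7 events:
  event 1 (t=8: SET r = 36): r (absent) -> 36
  event 2 (t=18: INC p by 4): r unchanged
  event 3 (t=28: SET p = -11): r unchanged
  event 4 (t=34: INC p by 11): r unchanged
  event 5 (t=36: SET r = -2): r 36 -> -2
  event 6 (t=42: DEC p by 13): r unchanged
  event 7 (t=48: SET r = 12): r -2 -> 12
Final: r = 12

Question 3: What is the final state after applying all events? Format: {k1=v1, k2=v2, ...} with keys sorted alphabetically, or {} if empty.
Answer: {p=-13, r=12}

Derivation:
  after event 1 (t=8: SET r = 36): {r=36}
  after event 2 (t=18: INC p by 4): {p=4, r=36}
  after event 3 (t=28: SET p = -11): {p=-11, r=36}
  after event 4 (t=34: INC p by 11): {p=0, r=36}
  after event 5 (t=36: SET r = -2): {p=0, r=-2}
  after event 6 (t=42: DEC p by 13): {p=-13, r=-2}
  after event 7 (t=48: SET r = 12): {p=-13, r=12}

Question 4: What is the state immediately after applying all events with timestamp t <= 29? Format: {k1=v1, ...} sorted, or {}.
Apply events with t <= 29 (3 events):
  after event 1 (t=8: SET r = 36): {r=36}
  after event 2 (t=18: INC p by 4): {p=4, r=36}
  after event 3 (t=28: SET p = -11): {p=-11, r=36}

Answer: {p=-11, r=36}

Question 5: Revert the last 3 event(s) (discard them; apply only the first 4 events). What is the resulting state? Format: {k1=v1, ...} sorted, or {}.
Keep first 4 events (discard last 3):
  after event 1 (t=8: SET r = 36): {r=36}
  after event 2 (t=18: INC p by 4): {p=4, r=36}
  after event 3 (t=28: SET p = -11): {p=-11, r=36}
  after event 4 (t=34: INC p by 11): {p=0, r=36}

Answer: {p=0, r=36}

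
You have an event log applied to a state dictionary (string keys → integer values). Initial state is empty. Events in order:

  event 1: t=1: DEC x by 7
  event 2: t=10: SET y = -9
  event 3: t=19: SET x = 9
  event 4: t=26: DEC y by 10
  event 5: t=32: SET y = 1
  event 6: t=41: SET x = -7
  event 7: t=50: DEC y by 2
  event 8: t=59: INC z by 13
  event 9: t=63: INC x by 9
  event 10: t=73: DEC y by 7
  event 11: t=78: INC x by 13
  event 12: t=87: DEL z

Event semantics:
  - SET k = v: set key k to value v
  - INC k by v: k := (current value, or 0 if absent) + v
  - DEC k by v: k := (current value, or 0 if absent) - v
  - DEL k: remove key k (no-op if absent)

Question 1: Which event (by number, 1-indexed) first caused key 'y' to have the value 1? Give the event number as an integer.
Looking for first event where y becomes 1:
  event 2: y = -9
  event 3: y = -9
  event 4: y = -19
  event 5: y -19 -> 1  <-- first match

Answer: 5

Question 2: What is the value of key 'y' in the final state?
Track key 'y' through all 12 events:
  event 1 (t=1: DEC x by 7): y unchanged
  event 2 (t=10: SET y = -9): y (absent) -> -9
  event 3 (t=19: SET x = 9): y unchanged
  event 4 (t=26: DEC y by 10): y -9 -> -19
  event 5 (t=32: SET y = 1): y -19 -> 1
  event 6 (t=41: SET x = -7): y unchanged
  event 7 (t=50: DEC y by 2): y 1 -> -1
  event 8 (t=59: INC z by 13): y unchanged
  event 9 (t=63: INC x by 9): y unchanged
  event 10 (t=73: DEC y by 7): y -1 -> -8
  event 11 (t=78: INC x by 13): y unchanged
  event 12 (t=87: DEL z): y unchanged
Final: y = -8

Answer: -8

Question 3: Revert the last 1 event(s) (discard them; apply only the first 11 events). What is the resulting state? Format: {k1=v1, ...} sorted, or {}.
Keep first 11 events (discard last 1):
  after event 1 (t=1: DEC x by 7): {x=-7}
  after event 2 (t=10: SET y = -9): {x=-7, y=-9}
  after event 3 (t=19: SET x = 9): {x=9, y=-9}
  after event 4 (t=26: DEC y by 10): {x=9, y=-19}
  after event 5 (t=32: SET y = 1): {x=9, y=1}
  after event 6 (t=41: SET x = -7): {x=-7, y=1}
  after event 7 (t=50: DEC y by 2): {x=-7, y=-1}
  after event 8 (t=59: INC z by 13): {x=-7, y=-1, z=13}
  after event 9 (t=63: INC x by 9): {x=2, y=-1, z=13}
  after event 10 (t=73: DEC y by 7): {x=2, y=-8, z=13}
  after event 11 (t=78: INC x by 13): {x=15, y=-8, z=13}

Answer: {x=15, y=-8, z=13}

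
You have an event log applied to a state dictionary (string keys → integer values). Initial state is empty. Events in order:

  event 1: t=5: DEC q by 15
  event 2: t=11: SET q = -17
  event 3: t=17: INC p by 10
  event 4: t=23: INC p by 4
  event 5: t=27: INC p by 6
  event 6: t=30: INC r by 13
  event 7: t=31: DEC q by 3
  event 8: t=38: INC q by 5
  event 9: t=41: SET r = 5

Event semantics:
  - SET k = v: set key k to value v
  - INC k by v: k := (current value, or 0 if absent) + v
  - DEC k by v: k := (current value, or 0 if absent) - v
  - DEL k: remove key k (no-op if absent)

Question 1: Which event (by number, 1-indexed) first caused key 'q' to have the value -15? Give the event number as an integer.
Answer: 1

Derivation:
Looking for first event where q becomes -15:
  event 1: q (absent) -> -15  <-- first match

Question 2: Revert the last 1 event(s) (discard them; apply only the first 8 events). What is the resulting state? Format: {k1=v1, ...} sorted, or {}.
Answer: {p=20, q=-15, r=13}

Derivation:
Keep first 8 events (discard last 1):
  after event 1 (t=5: DEC q by 15): {q=-15}
  after event 2 (t=11: SET q = -17): {q=-17}
  after event 3 (t=17: INC p by 10): {p=10, q=-17}
  after event 4 (t=23: INC p by 4): {p=14, q=-17}
  after event 5 (t=27: INC p by 6): {p=20, q=-17}
  after event 6 (t=30: INC r by 13): {p=20, q=-17, r=13}
  after event 7 (t=31: DEC q by 3): {p=20, q=-20, r=13}
  after event 8 (t=38: INC q by 5): {p=20, q=-15, r=13}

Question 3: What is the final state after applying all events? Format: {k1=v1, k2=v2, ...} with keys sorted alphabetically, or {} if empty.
Answer: {p=20, q=-15, r=5}

Derivation:
  after event 1 (t=5: DEC q by 15): {q=-15}
  after event 2 (t=11: SET q = -17): {q=-17}
  after event 3 (t=17: INC p by 10): {p=10, q=-17}
  after event 4 (t=23: INC p by 4): {p=14, q=-17}
  after event 5 (t=27: INC p by 6): {p=20, q=-17}
  after event 6 (t=30: INC r by 13): {p=20, q=-17, r=13}
  after event 7 (t=31: DEC q by 3): {p=20, q=-20, r=13}
  after event 8 (t=38: INC q by 5): {p=20, q=-15, r=13}
  after event 9 (t=41: SET r = 5): {p=20, q=-15, r=5}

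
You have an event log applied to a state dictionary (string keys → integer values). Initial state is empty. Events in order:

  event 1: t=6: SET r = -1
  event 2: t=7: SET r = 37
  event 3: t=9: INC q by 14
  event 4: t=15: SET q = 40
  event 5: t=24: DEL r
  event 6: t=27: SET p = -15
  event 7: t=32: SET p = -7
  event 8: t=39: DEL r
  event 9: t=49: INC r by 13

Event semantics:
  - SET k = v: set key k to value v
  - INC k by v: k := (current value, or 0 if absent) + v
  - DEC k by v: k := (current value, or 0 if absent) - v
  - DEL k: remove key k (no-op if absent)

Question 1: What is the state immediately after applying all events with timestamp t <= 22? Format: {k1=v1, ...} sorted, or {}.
Apply events with t <= 22 (4 events):
  after event 1 (t=6: SET r = -1): {r=-1}
  after event 2 (t=7: SET r = 37): {r=37}
  after event 3 (t=9: INC q by 14): {q=14, r=37}
  after event 4 (t=15: SET q = 40): {q=40, r=37}

Answer: {q=40, r=37}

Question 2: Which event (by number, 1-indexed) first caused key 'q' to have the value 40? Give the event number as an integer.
Answer: 4

Derivation:
Looking for first event where q becomes 40:
  event 3: q = 14
  event 4: q 14 -> 40  <-- first match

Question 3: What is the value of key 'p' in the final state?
Track key 'p' through all 9 events:
  event 1 (t=6: SET r = -1): p unchanged
  event 2 (t=7: SET r = 37): p unchanged
  event 3 (t=9: INC q by 14): p unchanged
  event 4 (t=15: SET q = 40): p unchanged
  event 5 (t=24: DEL r): p unchanged
  event 6 (t=27: SET p = -15): p (absent) -> -15
  event 7 (t=32: SET p = -7): p -15 -> -7
  event 8 (t=39: DEL r): p unchanged
  event 9 (t=49: INC r by 13): p unchanged
Final: p = -7

Answer: -7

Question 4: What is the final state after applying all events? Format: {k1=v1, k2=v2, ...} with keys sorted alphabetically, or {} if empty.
Answer: {p=-7, q=40, r=13}

Derivation:
  after event 1 (t=6: SET r = -1): {r=-1}
  after event 2 (t=7: SET r = 37): {r=37}
  after event 3 (t=9: INC q by 14): {q=14, r=37}
  after event 4 (t=15: SET q = 40): {q=40, r=37}
  after event 5 (t=24: DEL r): {q=40}
  after event 6 (t=27: SET p = -15): {p=-15, q=40}
  after event 7 (t=32: SET p = -7): {p=-7, q=40}
  after event 8 (t=39: DEL r): {p=-7, q=40}
  after event 9 (t=49: INC r by 13): {p=-7, q=40, r=13}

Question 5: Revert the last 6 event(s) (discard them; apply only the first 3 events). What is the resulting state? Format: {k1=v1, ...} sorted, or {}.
Keep first 3 events (discard last 6):
  after event 1 (t=6: SET r = -1): {r=-1}
  after event 2 (t=7: SET r = 37): {r=37}
  after event 3 (t=9: INC q by 14): {q=14, r=37}

Answer: {q=14, r=37}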